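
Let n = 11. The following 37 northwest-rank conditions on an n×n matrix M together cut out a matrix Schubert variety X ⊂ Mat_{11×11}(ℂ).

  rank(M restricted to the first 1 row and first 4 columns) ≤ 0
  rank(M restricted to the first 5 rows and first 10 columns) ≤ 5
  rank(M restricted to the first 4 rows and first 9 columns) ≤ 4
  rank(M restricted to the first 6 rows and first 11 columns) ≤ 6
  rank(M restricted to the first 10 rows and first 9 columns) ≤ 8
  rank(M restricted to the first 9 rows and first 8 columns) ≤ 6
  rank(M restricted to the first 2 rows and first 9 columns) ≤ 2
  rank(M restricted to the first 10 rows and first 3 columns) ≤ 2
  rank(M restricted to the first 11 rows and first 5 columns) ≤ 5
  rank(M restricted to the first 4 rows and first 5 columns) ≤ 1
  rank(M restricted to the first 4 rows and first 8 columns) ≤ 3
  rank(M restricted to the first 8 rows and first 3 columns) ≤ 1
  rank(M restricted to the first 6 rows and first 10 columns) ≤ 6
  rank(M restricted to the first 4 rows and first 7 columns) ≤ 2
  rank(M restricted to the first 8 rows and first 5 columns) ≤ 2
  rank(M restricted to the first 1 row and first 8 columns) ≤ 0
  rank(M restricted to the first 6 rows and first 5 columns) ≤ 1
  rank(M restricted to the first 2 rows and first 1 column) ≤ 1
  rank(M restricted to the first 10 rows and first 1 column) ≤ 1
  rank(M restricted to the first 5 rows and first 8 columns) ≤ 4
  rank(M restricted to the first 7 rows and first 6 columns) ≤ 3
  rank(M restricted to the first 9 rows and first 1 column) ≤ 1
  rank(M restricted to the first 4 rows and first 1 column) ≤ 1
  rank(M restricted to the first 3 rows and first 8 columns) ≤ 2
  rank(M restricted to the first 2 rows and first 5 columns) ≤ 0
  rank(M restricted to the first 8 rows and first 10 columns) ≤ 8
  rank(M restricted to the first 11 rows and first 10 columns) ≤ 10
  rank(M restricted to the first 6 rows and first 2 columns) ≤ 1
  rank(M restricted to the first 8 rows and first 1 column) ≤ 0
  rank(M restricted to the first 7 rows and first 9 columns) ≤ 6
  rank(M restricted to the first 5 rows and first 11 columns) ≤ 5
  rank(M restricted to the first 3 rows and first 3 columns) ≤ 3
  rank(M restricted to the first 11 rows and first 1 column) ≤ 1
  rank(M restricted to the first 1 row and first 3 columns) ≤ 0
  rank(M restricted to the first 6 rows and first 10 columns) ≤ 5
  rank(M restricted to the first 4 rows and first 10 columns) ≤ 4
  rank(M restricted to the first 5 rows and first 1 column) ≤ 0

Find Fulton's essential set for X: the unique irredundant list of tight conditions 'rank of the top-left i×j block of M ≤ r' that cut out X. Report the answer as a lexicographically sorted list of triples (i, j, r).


Recovering R(i,j) via the rank-extension bound from the 37 conditions:

  row 1: 0, 0, 0, 0, 0, 0, 0, 0, 1, 1, 1
  row 2: 0, 0, 0, 0, 0, 1, 1, 1, 2, 2, 2
  row 3: 0, 1, 1, 1, 1, 2, 2, 2, 3, 3, 3
  row 4: 0, 1, 1, 1, 1, 2, 2, 3, 4, 4, 4
  row 5: 0, 1, 1, 1, 1, 2, 3, 4, 5, 5, 5
  row 6: 0, 1, 1, 1, 1, 2, 3, 4, 5, 5, 6
  row 7: 0, 1, 1, 2, 2, 3, 4, 5, 6, 6, 7
  row 8: 0, 1, 1, 2, 2, 3, 4, 5, 6, 7, 8
  row 9: 1, 2, 2, 3, 3, 4, 5, 6, 7, 8, 9
  row 10: 1, 2, 2, 3, 4, 5, 6, 7, 8, 9, 10
  row 11: 1, 2, 3, 4, 5, 6, 7, 8, 9, 10, 11

giving w = (9, 6, 2, 8, 7, 11, 4, 10, 1, 5, 3) via Δ²R.

ℓ(w)=34; the 9 essential cells (i,j,r):

[(1, 8, 0), (2, 5, 0), (4, 7, 2), (6, 5, 1), (6, 10, 5), (8, 1, 0), (8, 3, 1), (8, 5, 2), (10, 3, 2)]


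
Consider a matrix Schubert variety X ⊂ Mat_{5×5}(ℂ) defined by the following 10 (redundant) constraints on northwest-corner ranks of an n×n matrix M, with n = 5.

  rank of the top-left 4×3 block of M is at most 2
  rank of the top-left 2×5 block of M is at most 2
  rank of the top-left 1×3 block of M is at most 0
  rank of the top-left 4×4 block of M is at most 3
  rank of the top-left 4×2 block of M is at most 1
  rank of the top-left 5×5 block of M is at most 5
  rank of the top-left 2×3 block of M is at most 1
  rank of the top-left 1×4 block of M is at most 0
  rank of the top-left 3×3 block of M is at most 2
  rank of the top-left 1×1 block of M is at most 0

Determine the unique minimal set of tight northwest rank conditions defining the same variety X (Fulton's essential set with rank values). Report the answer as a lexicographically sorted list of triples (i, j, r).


Computing R[i][j] = min implied NW-rank bound (n=5, 10 conditions):

  row 1: 0 | 0 | 0 | 0 | 1
  row 2: 1 | 1 | 1 | 1 | 2
  row 3: 1 | 1 | 2 | 2 | 3
  row 4: 1 | 1 | 2 | 3 | 4
  row 5: 1 | 2 | 3 | 4 | 5

the unique w with this rank table is (5, 1, 3, 4, 2).

Fulton essential set (2 of the 6 Rothe cells):

[(1, 4, 0), (4, 2, 1)]


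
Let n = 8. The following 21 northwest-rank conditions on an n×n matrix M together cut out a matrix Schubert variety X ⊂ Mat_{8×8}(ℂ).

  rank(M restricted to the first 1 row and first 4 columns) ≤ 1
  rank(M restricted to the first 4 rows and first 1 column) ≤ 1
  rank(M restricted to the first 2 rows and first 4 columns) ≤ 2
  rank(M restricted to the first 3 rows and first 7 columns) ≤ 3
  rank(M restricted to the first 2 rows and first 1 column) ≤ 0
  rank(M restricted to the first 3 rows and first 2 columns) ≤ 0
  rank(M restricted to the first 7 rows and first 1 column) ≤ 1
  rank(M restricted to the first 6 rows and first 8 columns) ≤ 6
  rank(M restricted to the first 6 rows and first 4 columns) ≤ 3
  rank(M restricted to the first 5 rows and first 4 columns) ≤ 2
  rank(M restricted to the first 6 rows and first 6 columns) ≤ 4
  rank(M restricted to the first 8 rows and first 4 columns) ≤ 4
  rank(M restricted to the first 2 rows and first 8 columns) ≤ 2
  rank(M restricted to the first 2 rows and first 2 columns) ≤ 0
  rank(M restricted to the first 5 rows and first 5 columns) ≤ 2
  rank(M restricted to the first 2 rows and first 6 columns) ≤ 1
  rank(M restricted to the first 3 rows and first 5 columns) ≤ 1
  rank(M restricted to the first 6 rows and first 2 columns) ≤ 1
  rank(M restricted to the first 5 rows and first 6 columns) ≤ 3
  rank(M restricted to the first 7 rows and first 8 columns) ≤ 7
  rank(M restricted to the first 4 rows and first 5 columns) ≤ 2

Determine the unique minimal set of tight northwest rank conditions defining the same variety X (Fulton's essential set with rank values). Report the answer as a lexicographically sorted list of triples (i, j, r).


Propagating the 21 rank bounds to every northwest block:

  row 1: 0 0 1 1 1 1 1 1
  row 2: 0 0 1 1 1 1 2 2
  row 3: 0 0 1 1 1 2 3 3
  row 4: 1 1 2 2 2 3 4 4
  row 5: 1 1 2 2 2 3 4 5
  row 6: 1 1 2 3 3 4 5 6
  row 7: 1 2 3 4 4 5 6 7
  row 8: 1 2 3 4 5 6 7 8

reading off 1-entries of Δ²R: w = (3, 7, 6, 1, 8, 4, 2, 5).

5 SE-corners of the 15-cell Rothe diagram give Ess(w):

[(2, 6, 1), (3, 2, 0), (3, 5, 1), (5, 5, 2), (6, 2, 1)]


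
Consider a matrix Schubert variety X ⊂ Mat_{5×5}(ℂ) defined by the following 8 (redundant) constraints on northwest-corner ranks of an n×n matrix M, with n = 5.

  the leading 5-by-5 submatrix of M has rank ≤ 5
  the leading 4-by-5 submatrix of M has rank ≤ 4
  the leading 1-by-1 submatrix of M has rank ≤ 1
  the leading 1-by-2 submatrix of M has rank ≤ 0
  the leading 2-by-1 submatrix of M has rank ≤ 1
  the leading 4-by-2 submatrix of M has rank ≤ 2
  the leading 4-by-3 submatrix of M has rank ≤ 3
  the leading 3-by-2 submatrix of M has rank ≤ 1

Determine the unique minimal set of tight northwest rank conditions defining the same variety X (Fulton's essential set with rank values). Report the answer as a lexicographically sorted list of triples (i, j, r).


Rank table r_w(5×5) implied by the 8 constraints:

  i=1: 0 | 0 | 1 | 1 | 1
  i=2: 1 | 1 | 2 | 2 | 2
  i=3: 1 | 1 | 2 | 3 | 3
  i=4: 1 | 2 | 3 | 4 | 4
  i=5: 1 | 2 | 3 | 4 | 5

giving w = (3, 1, 4, 2, 5) via Δ²R.

Fulton essential set (2 of the 3 Rothe cells):

[(1, 2, 0), (3, 2, 1)]


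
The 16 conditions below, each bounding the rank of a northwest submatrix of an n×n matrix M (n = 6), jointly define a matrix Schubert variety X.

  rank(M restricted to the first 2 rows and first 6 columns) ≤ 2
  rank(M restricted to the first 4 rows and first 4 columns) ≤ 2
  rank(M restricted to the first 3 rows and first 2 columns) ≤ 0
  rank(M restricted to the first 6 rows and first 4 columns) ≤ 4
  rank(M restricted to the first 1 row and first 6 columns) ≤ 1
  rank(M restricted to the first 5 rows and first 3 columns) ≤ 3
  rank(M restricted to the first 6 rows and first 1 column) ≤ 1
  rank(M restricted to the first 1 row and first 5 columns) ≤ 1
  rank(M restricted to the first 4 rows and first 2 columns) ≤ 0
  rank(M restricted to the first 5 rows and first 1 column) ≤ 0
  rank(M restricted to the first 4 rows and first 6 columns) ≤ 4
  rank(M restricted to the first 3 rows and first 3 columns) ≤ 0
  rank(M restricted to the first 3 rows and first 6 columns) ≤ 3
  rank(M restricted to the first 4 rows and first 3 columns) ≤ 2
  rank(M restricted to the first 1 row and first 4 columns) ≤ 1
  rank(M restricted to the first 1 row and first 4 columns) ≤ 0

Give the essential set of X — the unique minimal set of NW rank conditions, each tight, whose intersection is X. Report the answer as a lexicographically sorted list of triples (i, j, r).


Rank table r_w(6×6) implied by the 16 constraints:

  i=1: 0, 0, 0, 0, 1, 1
  i=2: 0, 0, 0, 1, 2, 2
  i=3: 0, 0, 0, 1, 2, 3
  i=4: 0, 0, 1, 2, 3, 4
  i=5: 0, 1, 2, 3, 4, 5
  i=6: 1, 2, 3, 4, 5, 6

reading off 1-entries of Δ²R: w = (5, 4, 6, 3, 2, 1).

ℓ(w)=13; the 4 essential cells (i,j,r):

[(1, 4, 0), (3, 3, 0), (4, 2, 0), (5, 1, 0)]


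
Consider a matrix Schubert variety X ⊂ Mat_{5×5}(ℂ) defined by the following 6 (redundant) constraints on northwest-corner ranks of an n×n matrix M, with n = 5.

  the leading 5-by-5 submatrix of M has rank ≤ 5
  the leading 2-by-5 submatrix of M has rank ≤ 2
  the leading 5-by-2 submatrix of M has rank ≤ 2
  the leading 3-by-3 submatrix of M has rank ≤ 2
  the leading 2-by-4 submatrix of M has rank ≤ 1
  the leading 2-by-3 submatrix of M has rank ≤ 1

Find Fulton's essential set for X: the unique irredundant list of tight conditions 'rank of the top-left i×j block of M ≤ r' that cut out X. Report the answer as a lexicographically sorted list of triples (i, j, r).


Reconstructing r_w from the 6 given conditions:

  R[1]: 1 1 1 1 1
  R[2]: 1 1 1 1 2
  R[3]: 1 2 2 2 3
  R[4]: 1 2 3 3 4
  R[5]: 1 2 3 4 5

reading off 1-entries of Δ²R: w = (1, 5, 2, 3, 4).

Rothe diagram D(w) (3 cells), 1 SE-corner (essential condition):

[(2, 4, 1)]


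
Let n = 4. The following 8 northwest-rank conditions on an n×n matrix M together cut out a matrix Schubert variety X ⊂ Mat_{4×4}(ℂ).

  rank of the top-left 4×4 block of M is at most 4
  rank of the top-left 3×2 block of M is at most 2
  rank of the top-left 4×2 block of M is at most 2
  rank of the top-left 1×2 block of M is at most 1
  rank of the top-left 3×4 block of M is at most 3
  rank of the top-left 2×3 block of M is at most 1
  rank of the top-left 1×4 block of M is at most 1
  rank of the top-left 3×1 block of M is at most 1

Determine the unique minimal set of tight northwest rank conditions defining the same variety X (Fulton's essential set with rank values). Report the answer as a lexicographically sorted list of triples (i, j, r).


Computing R[i][j] = min implied NW-rank bound (n=4, 8 conditions):

  R[1]: 1, 1, 1, 1
  R[2]: 1, 1, 1, 2
  R[3]: 1, 2, 2, 3
  R[4]: 1, 2, 3, 4

hence w(1..4) = (1, 4, 2, 3).

1 SE-corner of the 2-cell Rothe diagram gives Ess(w):

[(2, 3, 1)]


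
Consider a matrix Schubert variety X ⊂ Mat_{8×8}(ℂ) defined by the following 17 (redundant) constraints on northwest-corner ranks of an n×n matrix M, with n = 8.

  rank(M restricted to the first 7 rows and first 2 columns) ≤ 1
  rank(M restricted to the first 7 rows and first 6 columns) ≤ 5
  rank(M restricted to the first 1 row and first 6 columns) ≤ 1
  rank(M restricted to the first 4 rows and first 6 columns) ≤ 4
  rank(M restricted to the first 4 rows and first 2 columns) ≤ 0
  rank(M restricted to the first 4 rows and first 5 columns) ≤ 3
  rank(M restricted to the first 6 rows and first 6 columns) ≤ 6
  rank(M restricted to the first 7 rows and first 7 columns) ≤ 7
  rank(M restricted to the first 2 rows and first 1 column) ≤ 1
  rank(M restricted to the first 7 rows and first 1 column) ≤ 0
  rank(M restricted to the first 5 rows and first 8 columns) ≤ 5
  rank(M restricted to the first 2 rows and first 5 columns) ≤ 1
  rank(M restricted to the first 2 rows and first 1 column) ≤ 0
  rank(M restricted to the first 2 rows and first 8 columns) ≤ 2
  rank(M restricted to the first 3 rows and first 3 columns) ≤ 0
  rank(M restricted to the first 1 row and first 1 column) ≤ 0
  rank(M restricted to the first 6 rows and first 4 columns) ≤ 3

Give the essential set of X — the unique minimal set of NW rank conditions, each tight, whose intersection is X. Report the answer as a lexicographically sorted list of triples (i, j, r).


Reconstructing r_w from the 17 given conditions:

  i=1: 0  0  0  1  1  1  1  1
  i=2: 0  0  0  1  1  2  2  2
  i=3: 0  0  0  1  2  3  3  3
  i=4: 0  0  1  2  3  4  4  4
  i=5: 0  1  2  3  4  5  5  5
  i=6: 0  1  2  3  4  5  6  6
  i=7: 0  1  2  3  4  5  6  7
  i=8: 1  2  3  4  5  6  7  8

reading off 1-entries of Δ²R: w = (4, 6, 5, 3, 2, 7, 8, 1).

4 SE-corners of the 15-cell Rothe diagram give Ess(w):

[(2, 5, 1), (3, 3, 0), (4, 2, 0), (7, 1, 0)]


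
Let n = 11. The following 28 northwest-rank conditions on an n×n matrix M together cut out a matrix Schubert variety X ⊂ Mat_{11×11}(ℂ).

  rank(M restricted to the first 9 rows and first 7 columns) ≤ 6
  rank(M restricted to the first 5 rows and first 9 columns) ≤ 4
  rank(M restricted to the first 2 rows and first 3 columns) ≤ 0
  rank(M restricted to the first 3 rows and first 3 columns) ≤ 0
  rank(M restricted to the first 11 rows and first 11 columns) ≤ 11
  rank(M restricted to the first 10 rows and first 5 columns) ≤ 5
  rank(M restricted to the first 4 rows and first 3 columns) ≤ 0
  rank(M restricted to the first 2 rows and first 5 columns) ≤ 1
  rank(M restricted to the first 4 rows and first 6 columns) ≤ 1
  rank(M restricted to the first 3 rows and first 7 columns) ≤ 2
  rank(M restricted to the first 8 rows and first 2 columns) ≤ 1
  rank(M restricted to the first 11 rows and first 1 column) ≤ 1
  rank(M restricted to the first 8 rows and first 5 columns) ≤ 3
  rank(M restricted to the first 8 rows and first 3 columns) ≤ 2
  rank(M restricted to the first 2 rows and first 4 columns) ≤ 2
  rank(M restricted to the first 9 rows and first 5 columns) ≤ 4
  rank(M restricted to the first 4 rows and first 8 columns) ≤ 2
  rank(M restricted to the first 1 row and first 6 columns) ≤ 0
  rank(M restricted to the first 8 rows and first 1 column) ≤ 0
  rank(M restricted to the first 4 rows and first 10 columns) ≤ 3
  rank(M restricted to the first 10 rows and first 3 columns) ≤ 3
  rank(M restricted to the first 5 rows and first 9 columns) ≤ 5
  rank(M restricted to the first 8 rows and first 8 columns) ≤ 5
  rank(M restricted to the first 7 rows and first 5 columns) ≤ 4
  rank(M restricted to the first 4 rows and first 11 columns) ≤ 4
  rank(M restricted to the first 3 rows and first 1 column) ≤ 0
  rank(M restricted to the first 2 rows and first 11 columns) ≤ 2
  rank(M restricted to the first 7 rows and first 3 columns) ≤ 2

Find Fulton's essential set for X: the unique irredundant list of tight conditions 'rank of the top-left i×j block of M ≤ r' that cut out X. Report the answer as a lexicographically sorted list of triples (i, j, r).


The tightest implied rank at each (i,j), from the 28 conditions:

  0  0  0  0  0  0  1  1  1  1  1
  0  0  0  1  1  1  2  2  2  2  2
  0  0  0  1  1  1  2  2  3  3  3
  0  0  0  1  1  1  2  2  3  3  4
  0  1  1  2  2  2  3  3  4  4  5
  0  1  2  3  3  3  4  4  5  5  6
  0  1  2  3  3  4  5  5  6  6  7
  0  1  2  3  3  4  5  5  6  7  8
  1  2  3  4  4  5  6  6  7  8  9
  1  2  3  4  5  6  7  7  8  9  10
  1  2  3  4  5  6  7  8  9  10  11

giving w = (7, 4, 9, 11, 2, 3, 6, 10, 1, 5, 8) via Δ²R.

D(w) has 29 cells with 8 SE-corners; essential set:

[(1, 6, 0), (4, 3, 0), (4, 6, 1), (4, 8, 2), (4, 10, 3), (8, 1, 0), (8, 5, 3), (8, 8, 5)]


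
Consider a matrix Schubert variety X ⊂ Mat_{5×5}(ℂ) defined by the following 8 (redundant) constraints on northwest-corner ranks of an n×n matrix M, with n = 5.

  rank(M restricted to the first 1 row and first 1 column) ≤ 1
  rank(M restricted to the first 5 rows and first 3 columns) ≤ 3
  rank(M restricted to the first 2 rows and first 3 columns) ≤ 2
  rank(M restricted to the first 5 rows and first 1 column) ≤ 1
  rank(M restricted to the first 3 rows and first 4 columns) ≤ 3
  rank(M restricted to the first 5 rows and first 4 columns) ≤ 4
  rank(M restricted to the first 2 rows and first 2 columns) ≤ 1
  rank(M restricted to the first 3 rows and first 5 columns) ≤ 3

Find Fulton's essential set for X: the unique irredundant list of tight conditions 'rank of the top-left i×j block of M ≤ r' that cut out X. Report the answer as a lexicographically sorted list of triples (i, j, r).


Computing R[i][j] = min implied NW-rank bound (n=5, 8 conditions):

  i=1: 1 | 1 | 1 | 1 | 1
  i=2: 1 | 1 | 2 | 2 | 2
  i=3: 1 | 2 | 3 | 3 | 3
  i=4: 1 | 2 | 3 | 4 | 4
  i=5: 1 | 2 | 3 | 4 | 5

hence w(1..5) = (1, 3, 2, 4, 5).

1 SE-corner of the 1-cell Rothe diagram gives Ess(w):

[(2, 2, 1)]


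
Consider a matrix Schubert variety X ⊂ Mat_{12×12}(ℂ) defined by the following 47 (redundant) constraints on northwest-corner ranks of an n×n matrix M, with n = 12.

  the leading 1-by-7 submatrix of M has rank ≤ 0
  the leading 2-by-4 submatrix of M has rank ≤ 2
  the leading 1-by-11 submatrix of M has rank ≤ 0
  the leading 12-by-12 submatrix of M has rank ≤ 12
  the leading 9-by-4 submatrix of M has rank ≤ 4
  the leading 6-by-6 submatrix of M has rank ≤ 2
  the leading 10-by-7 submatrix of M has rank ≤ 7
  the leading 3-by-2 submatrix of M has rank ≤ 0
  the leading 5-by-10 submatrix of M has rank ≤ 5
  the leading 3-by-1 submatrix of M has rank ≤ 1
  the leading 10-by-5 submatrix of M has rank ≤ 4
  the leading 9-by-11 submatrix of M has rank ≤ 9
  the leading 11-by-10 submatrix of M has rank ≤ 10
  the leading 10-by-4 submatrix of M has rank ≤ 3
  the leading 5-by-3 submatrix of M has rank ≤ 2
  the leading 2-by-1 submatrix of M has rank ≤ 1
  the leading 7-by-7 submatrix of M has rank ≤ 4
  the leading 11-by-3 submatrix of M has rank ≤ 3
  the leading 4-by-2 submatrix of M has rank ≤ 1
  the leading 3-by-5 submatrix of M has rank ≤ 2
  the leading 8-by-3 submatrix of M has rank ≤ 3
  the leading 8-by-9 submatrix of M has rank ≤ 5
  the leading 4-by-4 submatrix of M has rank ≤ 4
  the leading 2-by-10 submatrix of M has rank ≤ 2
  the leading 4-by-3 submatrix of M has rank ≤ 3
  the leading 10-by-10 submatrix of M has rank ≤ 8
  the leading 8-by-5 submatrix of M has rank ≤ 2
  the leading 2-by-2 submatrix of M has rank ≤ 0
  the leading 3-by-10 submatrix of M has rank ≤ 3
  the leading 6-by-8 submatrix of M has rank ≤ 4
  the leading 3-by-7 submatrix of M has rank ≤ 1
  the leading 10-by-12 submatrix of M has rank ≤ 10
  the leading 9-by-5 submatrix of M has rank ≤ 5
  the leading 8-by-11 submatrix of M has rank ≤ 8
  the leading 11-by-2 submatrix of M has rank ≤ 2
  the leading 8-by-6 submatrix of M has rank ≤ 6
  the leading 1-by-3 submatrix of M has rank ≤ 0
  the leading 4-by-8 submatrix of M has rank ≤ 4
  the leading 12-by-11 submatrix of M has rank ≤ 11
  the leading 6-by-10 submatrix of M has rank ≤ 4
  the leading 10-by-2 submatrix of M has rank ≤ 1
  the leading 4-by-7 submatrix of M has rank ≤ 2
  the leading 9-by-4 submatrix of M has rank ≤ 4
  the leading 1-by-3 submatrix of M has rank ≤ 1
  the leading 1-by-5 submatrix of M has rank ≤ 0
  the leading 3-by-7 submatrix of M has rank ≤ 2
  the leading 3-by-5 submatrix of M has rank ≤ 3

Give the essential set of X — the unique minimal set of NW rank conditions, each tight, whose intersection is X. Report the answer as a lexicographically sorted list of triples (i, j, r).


The tightest implied rank at each (i,j), from the 47 conditions:

  row 1: 0 | 0 | 0 | 0 | 0 | 0 | 0 | 0 | 0 | 0 | 0 | 1
  row 2: 0 | 0 | 1 | 1 | 1 | 1 | 1 | 1 | 1 | 1 | 1 | 2
  row 3: 0 | 0 | 1 | 1 | 1 | 1 | 1 | 2 | 2 | 2 | 2 | 3
  row 4: 1 | 1 | 2 | 2 | 2 | 2 | 2 | 3 | 3 | 3 | 3 | 4
  row 5: 1 | 1 | 2 | 2 | 2 | 2 | 3 | 4 | 4 | 4 | 4 | 5
  row 6: 1 | 1 | 2 | 2 | 2 | 2 | 3 | 4 | 4 | 4 | 5 | 6
  row 7: 1 | 1 | 2 | 2 | 2 | 3 | 4 | 5 | 5 | 5 | 6 | 7
  row 8: 1 | 1 | 2 | 2 | 2 | 3 | 4 | 5 | 5 | 6 | 7 | 8
  row 9: 1 | 1 | 2 | 3 | 3 | 4 | 5 | 6 | 6 | 7 | 8 | 9
  row 10: 1 | 1 | 2 | 3 | 4 | 5 | 6 | 7 | 7 | 8 | 9 | 10
  row 11: 1 | 2 | 3 | 4 | 5 | 6 | 7 | 8 | 8 | 9 | 10 | 11
  row 12: 1 | 2 | 3 | 4 | 5 | 6 | 7 | 8 | 9 | 10 | 11 | 12

hence w(1..12) = (12, 3, 8, 1, 7, 11, 6, 10, 4, 5, 2, 9).

Fulton essential set (8 of the 38 Rothe cells):

[(1, 11, 0), (3, 2, 0), (3, 7, 1), (6, 6, 2), (6, 10, 4), (8, 5, 2), (8, 9, 5), (10, 2, 1)]


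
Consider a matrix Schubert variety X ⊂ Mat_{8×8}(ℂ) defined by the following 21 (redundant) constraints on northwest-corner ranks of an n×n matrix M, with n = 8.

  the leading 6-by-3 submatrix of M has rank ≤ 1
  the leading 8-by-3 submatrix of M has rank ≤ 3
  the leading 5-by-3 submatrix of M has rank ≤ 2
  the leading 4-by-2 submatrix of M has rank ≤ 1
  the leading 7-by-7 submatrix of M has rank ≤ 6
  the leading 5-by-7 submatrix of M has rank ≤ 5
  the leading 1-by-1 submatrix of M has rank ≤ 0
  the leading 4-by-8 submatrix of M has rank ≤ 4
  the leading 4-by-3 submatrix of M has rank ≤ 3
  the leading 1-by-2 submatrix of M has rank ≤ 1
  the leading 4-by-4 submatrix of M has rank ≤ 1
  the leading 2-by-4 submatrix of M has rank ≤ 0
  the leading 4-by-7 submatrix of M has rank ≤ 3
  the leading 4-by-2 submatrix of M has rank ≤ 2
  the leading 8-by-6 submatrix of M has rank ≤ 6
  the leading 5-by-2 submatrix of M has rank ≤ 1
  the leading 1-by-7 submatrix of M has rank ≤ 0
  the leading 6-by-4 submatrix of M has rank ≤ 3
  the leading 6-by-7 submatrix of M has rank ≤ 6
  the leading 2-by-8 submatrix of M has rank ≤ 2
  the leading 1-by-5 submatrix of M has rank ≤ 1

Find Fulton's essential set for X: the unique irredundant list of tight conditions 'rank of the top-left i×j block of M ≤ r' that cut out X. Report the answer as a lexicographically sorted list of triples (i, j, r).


Recovering R(i,j) via the rank-extension bound from the 21 conditions:

  R[1]: 0 0 0 0 0 0 0 1
  R[2]: 0 0 0 0 1 1 1 2
  R[3]: 1 1 1 1 2 2 2 3
  R[4]: 1 1 1 1 2 3 3 4
  R[5]: 1 1 1 2 3 4 4 5
  R[6]: 1 1 1 2 3 4 5 6
  R[7]: 1 2 2 3 4 5 6 7
  R[8]: 1 2 3 4 5 6 7 8

hence w(1..8) = (8, 5, 1, 6, 4, 7, 2, 3).

Fulton essential set (4 of the 18 Rothe cells):

[(1, 7, 0), (2, 4, 0), (4, 4, 1), (6, 3, 1)]


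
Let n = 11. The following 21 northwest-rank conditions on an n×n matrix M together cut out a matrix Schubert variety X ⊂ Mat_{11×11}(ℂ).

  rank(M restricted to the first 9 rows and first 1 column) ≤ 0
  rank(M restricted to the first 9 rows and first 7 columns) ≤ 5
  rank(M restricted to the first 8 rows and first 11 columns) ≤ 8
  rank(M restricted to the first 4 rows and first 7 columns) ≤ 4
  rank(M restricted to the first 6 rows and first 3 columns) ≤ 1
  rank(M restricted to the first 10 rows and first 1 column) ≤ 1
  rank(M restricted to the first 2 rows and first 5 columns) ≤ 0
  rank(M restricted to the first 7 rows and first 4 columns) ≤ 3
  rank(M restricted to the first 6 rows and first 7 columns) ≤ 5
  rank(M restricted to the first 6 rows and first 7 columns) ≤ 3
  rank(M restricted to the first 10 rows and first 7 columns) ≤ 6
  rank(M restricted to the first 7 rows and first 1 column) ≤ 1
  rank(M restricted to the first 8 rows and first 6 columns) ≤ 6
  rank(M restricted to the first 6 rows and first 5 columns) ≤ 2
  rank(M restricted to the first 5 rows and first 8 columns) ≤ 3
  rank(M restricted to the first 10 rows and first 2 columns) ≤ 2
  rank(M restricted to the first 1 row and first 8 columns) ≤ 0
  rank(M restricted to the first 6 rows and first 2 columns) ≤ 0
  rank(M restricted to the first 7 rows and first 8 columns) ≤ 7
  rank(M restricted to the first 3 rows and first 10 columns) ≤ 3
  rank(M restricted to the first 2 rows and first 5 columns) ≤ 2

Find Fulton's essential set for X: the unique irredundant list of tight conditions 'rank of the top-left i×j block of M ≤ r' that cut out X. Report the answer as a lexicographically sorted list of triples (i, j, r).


Reconstructing r_w from the 21 given conditions:

  0, 0, 0, 0, 0, 0, 0, 0, 1, 1, 1
  0, 0, 0, 0, 0, 1, 1, 1, 2, 2, 2
  0, 0, 1, 1, 1, 2, 2, 2, 3, 3, 3
  0, 0, 1, 2, 2, 3, 3, 3, 4, 4, 4
  0, 0, 1, 2, 2, 3, 3, 3, 4, 5, 5
  0, 0, 1, 2, 2, 3, 3, 4, 5, 6, 6
  0, 1, 2, 3, 3, 4, 4, 5, 6, 7, 7
  0, 1, 2, 3, 4, 5, 5, 6, 7, 8, 8
  0, 1, 2, 3, 4, 5, 5, 6, 7, 8, 9
  1, 2, 3, 4, 5, 6, 6, 7, 8, 9, 10
  1, 2, 3, 4, 5, 6, 7, 8, 9, 10, 11

hence w(1..11) = (9, 6, 3, 4, 10, 8, 2, 5, 11, 1, 7).

|D(w)|=30, |Ess(w)|=8:

[(1, 8, 0), (2, 5, 0), (5, 8, 3), (6, 2, 0), (6, 5, 2), (6, 7, 3), (9, 1, 0), (9, 7, 5)]


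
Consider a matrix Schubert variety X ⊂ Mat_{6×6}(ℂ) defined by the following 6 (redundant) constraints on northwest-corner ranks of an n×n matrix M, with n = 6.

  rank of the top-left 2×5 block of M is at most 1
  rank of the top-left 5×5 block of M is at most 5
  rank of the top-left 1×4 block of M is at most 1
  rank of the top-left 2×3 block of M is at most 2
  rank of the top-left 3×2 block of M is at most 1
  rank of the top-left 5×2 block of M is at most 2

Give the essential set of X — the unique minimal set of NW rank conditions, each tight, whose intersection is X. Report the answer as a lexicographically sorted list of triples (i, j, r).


Rank table r_w(6×6) implied by the 6 constraints:

  i=1: 1  1  1  1  1  1
  i=2: 1  1  1  1  1  2
  i=3: 1  1  2  2  2  3
  i=4: 1  2  3  3  3  4
  i=5: 1  2  3  4  4  5
  i=6: 1  2  3  4  5  6

so w = (1, 6, 3, 2, 4, 5).

D(w) has 5 cells with 2 SE-corners; essential set:

[(2, 5, 1), (3, 2, 1)]


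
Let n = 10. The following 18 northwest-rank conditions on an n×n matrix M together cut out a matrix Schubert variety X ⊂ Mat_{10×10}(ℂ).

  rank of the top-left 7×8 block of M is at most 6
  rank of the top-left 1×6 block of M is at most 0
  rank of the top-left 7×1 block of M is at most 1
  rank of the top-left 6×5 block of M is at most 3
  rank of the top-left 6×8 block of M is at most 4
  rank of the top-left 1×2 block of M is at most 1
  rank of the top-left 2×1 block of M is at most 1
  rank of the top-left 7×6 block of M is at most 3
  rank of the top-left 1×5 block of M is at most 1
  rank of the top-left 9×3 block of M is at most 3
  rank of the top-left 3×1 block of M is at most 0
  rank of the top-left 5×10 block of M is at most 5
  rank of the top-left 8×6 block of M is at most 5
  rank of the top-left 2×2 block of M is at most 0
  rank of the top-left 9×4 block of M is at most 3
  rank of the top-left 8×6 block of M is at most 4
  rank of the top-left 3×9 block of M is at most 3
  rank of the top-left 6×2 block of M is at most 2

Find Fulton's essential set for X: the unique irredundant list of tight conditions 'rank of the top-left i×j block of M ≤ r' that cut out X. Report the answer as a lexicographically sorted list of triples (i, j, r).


Recovering R(i,j) via the rank-extension bound from the 18 conditions:

  i=1: 0 | 0 | 0 | 0 | 0 | 0 | 1 | 1 | 1 | 1
  i=2: 0 | 0 | 1 | 1 | 1 | 1 | 2 | 2 | 2 | 2
  i=3: 0 | 1 | 2 | 2 | 2 | 2 | 3 | 3 | 3 | 3
  i=4: 1 | 2 | 3 | 3 | 3 | 3 | 4 | 4 | 4 | 4
  i=5: 1 | 2 | 3 | 3 | 3 | 3 | 4 | 4 | 5 | 5
  i=6: 1 | 2 | 3 | 3 | 3 | 3 | 4 | 4 | 5 | 6
  i=7: 1 | 2 | 3 | 3 | 3 | 3 | 4 | 5 | 6 | 7
  i=8: 1 | 2 | 3 | 3 | 4 | 4 | 5 | 6 | 7 | 8
  i=9: 1 | 2 | 3 | 3 | 4 | 5 | 6 | 7 | 8 | 9
  i=10: 1 | 2 | 3 | 4 | 5 | 6 | 7 | 8 | 9 | 10

hence w(1..10) = (7, 3, 2, 1, 9, 10, 8, 5, 6, 4).

Rothe diagram D(w) (22 cells), 6 SE-corners (essential conditions):

[(1, 6, 0), (2, 2, 0), (3, 1, 0), (6, 8, 4), (7, 6, 3), (9, 4, 3)]


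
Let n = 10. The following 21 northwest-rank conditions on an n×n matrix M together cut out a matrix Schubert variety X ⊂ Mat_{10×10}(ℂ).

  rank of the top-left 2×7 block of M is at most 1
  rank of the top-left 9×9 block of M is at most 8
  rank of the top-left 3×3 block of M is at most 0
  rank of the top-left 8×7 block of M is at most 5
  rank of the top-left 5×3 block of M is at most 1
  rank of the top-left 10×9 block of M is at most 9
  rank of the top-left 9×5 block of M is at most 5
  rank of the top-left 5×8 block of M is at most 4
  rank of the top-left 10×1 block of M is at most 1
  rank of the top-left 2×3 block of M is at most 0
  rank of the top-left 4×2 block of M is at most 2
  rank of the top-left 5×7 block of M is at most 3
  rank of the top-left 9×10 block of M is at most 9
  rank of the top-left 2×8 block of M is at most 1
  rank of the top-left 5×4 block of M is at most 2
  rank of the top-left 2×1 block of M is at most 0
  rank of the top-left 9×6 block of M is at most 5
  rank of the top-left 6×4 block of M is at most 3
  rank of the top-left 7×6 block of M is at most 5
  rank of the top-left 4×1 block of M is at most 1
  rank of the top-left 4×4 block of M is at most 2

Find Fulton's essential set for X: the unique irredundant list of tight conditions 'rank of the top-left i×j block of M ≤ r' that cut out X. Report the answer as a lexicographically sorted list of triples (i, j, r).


Rank table r_w(10×10) implied by the 21 constraints:

  R[1]: 0  0  0  1  1  1  1  1  1  1
  R[2]: 0  0  0  1  1  1  1  1  2  2
  R[3]: 0  0  0  1  2  2  2  2  3  3
  R[4]: 1  1  1  2  3  3  3  3  4  4
  R[5]: 1  1  1  2  3  3  3  4  5  5
  R[6]: 1  2  2  3  4  4  4  5  6  6
  R[7]: 1  2  3  4  5  5  5  6  7  7
  R[8]: 1  2  3  4  5  5  5  6  7  8
  R[9]: 1  2  3  4  5  5  6  7  8  9
  R[10]: 1  2  3  4  5  6  7  8  9  10

so w = (4, 9, 5, 1, 8, 2, 3, 10, 7, 6).

Rothe diagram D(w) (20 cells), 6 SE-corners (essential conditions):

[(2, 8, 1), (3, 3, 0), (5, 3, 1), (5, 7, 3), (8, 7, 5), (9, 6, 5)]


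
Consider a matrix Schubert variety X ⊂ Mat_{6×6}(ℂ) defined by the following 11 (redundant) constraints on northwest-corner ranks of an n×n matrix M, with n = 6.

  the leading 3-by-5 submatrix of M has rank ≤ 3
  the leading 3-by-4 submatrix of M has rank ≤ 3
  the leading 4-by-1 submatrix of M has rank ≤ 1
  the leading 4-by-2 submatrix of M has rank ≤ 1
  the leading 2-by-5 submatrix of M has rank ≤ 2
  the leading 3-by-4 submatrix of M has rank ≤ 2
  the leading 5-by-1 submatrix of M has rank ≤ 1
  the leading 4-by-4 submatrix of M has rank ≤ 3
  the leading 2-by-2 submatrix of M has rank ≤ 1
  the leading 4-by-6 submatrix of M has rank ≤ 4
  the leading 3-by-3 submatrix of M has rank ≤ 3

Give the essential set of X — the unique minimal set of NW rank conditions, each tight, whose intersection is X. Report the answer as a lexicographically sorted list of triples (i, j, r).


Recovering R(i,j) via the rank-extension bound from the 11 conditions:

  i=1: 1  1  1  1  1  1
  i=2: 1  1  2  2  2  2
  i=3: 1  1  2  2  3  3
  i=4: 1  1  2  3  4  4
  i=5: 1  2  3  4  5  5
  i=6: 1  2  3  4  5  6

so w = (1, 3, 5, 4, 2, 6).

|D(w)|=4, |Ess(w)|=2:

[(3, 4, 2), (4, 2, 1)]


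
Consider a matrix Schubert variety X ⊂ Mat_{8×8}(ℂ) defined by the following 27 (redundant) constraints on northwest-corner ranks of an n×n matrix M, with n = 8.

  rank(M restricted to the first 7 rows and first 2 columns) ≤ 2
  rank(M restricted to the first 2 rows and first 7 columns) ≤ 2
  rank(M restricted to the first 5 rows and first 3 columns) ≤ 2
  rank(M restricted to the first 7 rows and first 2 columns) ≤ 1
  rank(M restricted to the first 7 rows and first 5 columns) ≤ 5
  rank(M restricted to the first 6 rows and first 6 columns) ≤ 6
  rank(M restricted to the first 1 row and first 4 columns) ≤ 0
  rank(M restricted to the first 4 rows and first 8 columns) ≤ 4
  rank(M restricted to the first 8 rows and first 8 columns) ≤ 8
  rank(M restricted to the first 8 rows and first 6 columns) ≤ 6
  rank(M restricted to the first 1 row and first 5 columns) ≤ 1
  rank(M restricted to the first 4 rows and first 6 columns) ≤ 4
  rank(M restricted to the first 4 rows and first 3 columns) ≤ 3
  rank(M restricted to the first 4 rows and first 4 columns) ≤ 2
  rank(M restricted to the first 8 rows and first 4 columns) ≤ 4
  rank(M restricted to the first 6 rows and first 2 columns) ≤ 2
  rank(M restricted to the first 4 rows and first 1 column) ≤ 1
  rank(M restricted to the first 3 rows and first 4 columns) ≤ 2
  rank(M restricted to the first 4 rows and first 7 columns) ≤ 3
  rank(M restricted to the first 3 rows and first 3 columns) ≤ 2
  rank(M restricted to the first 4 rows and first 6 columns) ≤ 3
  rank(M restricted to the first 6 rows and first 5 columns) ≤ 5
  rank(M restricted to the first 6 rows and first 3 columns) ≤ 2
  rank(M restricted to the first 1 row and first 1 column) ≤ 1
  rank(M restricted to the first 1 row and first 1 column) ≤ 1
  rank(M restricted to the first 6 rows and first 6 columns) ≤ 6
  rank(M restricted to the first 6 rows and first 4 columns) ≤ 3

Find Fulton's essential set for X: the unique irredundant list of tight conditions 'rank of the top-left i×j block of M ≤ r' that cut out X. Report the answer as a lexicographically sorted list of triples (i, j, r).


The tightest implied rank at each (i,j), from the 27 conditions:

  0 0 0 0 1 1 1 1
  1 1 1 1 2 2 2 2
  1 1 2 2 3 3 3 3
  1 1 2 2 3 3 3 4
  1 1 2 3 4 4 4 5
  1 1 2 3 4 5 5 6
  1 1 2 3 4 5 6 7
  1 2 3 4 5 6 7 8

reading off 1-entries of Δ²R: w = (5, 1, 3, 8, 4, 6, 7, 2).

Fulton essential set (4 of the 12 Rothe cells):

[(1, 4, 0), (4, 4, 2), (4, 7, 3), (7, 2, 1)]


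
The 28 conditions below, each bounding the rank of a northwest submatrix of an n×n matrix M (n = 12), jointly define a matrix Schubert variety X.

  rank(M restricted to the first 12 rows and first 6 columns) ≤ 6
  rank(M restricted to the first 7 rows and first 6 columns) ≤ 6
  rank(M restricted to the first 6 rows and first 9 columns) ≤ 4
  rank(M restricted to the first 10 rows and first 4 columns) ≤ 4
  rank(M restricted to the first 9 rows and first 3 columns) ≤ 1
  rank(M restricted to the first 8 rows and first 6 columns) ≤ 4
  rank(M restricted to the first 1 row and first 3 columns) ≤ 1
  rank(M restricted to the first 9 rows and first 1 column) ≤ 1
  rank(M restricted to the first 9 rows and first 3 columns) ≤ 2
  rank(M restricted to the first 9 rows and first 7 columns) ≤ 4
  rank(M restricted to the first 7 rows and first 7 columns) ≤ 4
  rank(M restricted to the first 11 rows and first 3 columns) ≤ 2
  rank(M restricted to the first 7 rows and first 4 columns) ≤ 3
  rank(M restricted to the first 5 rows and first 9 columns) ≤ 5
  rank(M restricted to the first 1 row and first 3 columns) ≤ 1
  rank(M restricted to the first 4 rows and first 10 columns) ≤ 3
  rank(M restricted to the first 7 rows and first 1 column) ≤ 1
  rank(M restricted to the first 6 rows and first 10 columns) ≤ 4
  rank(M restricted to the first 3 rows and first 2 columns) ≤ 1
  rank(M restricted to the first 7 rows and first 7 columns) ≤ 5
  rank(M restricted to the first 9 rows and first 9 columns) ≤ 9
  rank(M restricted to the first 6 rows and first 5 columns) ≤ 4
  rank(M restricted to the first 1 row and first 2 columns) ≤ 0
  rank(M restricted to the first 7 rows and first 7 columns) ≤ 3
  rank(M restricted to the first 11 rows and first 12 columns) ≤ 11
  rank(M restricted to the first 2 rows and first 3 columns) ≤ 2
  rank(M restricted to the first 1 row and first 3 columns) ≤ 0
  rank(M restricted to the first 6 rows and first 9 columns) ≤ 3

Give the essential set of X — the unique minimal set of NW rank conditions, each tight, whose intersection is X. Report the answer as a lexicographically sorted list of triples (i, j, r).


Recovering R(i,j) via the rank-extension bound from the 28 conditions:

  row 1: 0 | 0 | 0 | 1 | 1 | 1 | 1 | 1 | 1 | 1 | 1 | 1
  row 2: 1 | 1 | 1 | 2 | 2 | 2 | 2 | 2 | 2 | 2 | 2 | 2
  row 3: 1 | 1 | 1 | 2 | 3 | 3 | 3 | 3 | 3 | 3 | 3 | 3
  row 4: 1 | 1 | 1 | 2 | 3 | 3 | 3 | 3 | 3 | 3 | 4 | 4
  row 5: 1 | 1 | 1 | 2 | 3 | 3 | 3 | 3 | 3 | 4 | 5 | 5
  row 6: 1 | 1 | 1 | 2 | 3 | 3 | 3 | 3 | 3 | 4 | 5 | 6
  row 7: 1 | 1 | 1 | 2 | 3 | 3 | 3 | 4 | 4 | 5 | 6 | 7
  row 8: 1 | 1 | 1 | 2 | 3 | 4 | 4 | 5 | 5 | 6 | 7 | 8
  row 9: 1 | 1 | 1 | 2 | 3 | 4 | 4 | 5 | 6 | 7 | 8 | 9
  row 10: 1 | 2 | 2 | 3 | 4 | 5 | 5 | 6 | 7 | 8 | 9 | 10
  row 11: 1 | 2 | 2 | 3 | 4 | 5 | 6 | 7 | 8 | 9 | 10 | 11
  row 12: 1 | 2 | 3 | 4 | 5 | 6 | 7 | 8 | 9 | 10 | 11 | 12

so w = (4, 1, 5, 11, 10, 12, 8, 6, 9, 2, 7, 3).

Fulton essential set (7 of the 34 Rothe cells):

[(1, 3, 0), (4, 10, 3), (6, 9, 3), (7, 7, 3), (9, 3, 1), (9, 7, 4), (11, 3, 2)]


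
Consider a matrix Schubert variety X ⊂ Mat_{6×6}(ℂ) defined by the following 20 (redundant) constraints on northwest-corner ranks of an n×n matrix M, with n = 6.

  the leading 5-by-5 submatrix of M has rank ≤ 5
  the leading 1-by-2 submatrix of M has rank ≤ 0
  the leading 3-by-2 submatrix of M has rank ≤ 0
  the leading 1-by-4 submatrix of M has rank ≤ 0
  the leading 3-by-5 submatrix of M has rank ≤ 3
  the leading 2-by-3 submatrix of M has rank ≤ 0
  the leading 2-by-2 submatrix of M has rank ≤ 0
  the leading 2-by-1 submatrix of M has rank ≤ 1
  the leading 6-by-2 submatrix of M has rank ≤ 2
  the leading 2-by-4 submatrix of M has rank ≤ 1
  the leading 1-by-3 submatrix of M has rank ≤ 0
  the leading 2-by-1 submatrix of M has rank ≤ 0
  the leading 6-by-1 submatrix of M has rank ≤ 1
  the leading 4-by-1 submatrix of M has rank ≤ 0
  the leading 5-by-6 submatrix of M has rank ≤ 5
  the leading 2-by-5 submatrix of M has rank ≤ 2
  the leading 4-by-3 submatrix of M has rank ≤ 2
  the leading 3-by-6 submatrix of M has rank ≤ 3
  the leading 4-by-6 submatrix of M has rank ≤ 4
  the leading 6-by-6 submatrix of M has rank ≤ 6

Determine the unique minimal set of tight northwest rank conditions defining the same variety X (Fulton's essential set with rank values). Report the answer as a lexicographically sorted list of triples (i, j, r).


Reconstructing r_w from the 20 given conditions:

  row 1: 0, 0, 0, 0, 1, 1
  row 2: 0, 0, 0, 1, 2, 2
  row 3: 0, 0, 1, 2, 3, 3
  row 4: 0, 1, 2, 3, 4, 4
  row 5: 1, 2, 3, 4, 5, 5
  row 6: 1, 2, 3, 4, 5, 6

giving w = (5, 4, 3, 2, 1, 6) via Δ²R.

4 SE-corners of the 10-cell Rothe diagram give Ess(w):

[(1, 4, 0), (2, 3, 0), (3, 2, 0), (4, 1, 0)]


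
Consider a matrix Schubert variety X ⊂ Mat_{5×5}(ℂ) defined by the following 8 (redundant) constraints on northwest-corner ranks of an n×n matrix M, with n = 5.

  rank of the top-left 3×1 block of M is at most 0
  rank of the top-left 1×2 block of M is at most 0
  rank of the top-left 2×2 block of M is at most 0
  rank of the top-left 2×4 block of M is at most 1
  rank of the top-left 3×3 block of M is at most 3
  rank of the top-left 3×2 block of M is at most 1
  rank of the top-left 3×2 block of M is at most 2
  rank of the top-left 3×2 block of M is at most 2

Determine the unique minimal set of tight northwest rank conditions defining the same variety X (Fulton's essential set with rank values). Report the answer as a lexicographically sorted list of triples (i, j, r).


Computing R[i][j] = min implied NW-rank bound (n=5, 8 conditions):

  i=1: 0 0 1 1 1
  i=2: 0 0 1 1 2
  i=3: 0 1 2 2 3
  i=4: 1 2 3 3 4
  i=5: 1 2 3 4 5

giving w = (3, 5, 2, 1, 4) via Δ²R.

ℓ(w)=6; the 3 essential cells (i,j,r):

[(2, 2, 0), (2, 4, 1), (3, 1, 0)]
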